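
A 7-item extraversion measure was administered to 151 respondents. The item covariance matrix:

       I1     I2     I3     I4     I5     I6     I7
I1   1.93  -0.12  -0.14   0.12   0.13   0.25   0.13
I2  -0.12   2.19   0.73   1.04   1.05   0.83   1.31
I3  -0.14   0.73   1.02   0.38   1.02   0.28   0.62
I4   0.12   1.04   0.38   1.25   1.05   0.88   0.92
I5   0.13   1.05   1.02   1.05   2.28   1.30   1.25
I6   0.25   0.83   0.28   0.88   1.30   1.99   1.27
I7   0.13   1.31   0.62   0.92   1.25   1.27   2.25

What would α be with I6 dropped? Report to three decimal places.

Remaining items: I1, I2, I3, I4, I5, I7 (k = 6).
Σσᵢ² = 1.93 + 2.19 + 1.02 + 1.25 + 2.28 + 2.25 = 10.92
σ²_total = 10.92 + 2 × 9.49 = 29.90
α (item deleted) = (6/5)·(1 − 10.92/29.90) = 0.762

α = 0.762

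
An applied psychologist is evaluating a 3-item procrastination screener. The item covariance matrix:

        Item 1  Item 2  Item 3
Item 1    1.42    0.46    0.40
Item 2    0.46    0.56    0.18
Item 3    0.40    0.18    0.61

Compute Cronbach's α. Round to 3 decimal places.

ΣVar(i) = 1.42 + 0.56 + 0.61 = 2.59
Sum of the distinct covariances = 1.04
σ²_total = 2.59 + 2 × 1.04 = 4.67
α = (k/(k−1))·(1 − ΣVar(i)/σ²_total) = (3/2)·(1 − 2.59/4.67) = 0.668

Cronbach's α = 0.668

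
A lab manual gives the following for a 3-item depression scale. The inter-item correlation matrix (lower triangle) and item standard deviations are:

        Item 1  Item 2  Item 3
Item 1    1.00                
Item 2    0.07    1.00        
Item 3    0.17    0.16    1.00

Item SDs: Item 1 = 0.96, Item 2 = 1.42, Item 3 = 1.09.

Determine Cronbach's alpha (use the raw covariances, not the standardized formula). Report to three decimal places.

α = 0.302

Σσ²ᵢ = 0.96² + 1.42² + 1.09² = 4.1261
Covariances σ_ij = r_ij · s_i · s_j:
  σ(Item 1,Item 2) = 0.07 × 0.96 × 1.42 = 0.0954
  σ(Item 1,Item 3) = 0.17 × 0.96 × 1.09 = 0.1779
  σ(Item 2,Item 3) = 0.16 × 1.42 × 1.09 = 0.2476
σ²_T = Σσ²ᵢ + 2·Σσ_ij = 4.1261 + 2 × 0.5209 = 5.1679
α = (3/2)·(1 − 4.1261/5.1679) = 0.302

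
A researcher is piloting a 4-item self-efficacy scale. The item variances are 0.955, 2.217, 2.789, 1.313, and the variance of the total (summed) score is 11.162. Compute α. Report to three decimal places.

α = 0.464

Σσ²ᵢ = 0.955 + 2.217 + 2.789 + 1.313 = 7.274
α = (k/(k−1))·(1 − Σσ²ᵢ/Var(T)) = (4/3)·(1 − 7.274/11.162) = 0.464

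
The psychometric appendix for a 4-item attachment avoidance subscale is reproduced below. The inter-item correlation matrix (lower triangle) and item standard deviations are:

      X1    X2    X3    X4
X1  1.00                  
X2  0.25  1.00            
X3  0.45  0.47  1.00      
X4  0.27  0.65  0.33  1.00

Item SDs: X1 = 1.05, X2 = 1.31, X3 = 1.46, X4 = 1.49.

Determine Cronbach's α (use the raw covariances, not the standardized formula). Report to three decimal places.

α = 0.730

Σσ²ᵢ = 1.05² + 1.31² + 1.46² + 1.49² = 7.1703
Covariances σ_ij = r_ij · s_i · s_j:
  σ(X1,X2) = 0.25 × 1.05 × 1.31 = 0.3439
  σ(X1,X3) = 0.45 × 1.05 × 1.46 = 0.6899
  σ(X1,X4) = 0.27 × 1.05 × 1.49 = 0.4224
  σ(X2,X3) = 0.47 × 1.31 × 1.46 = 0.8989
  σ(X2,X4) = 0.65 × 1.31 × 1.49 = 1.2687
  σ(X3,X4) = 0.33 × 1.46 × 1.49 = 0.7179
σ²_T = Σσ²ᵢ + 2·Σσ_ij = 7.1703 + 2 × 4.3417 = 15.8537
α = (4/3)·(1 − 7.1703/15.8537) = 0.730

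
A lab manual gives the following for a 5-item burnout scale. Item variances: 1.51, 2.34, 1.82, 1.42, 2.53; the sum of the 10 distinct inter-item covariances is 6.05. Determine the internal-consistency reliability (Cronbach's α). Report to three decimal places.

ΣVar(i) = 1.51 + 2.34 + 1.82 + 1.42 + 2.53 = 9.62
Sum of distinct covariances = 6.05
σ²_total = ΣVar(i) + 2·Σcov = 9.62 + 2 × 6.05 = 21.72
α = (5/4)·(1 − 9.62/21.72) = 0.696

Cronbach's α = 0.696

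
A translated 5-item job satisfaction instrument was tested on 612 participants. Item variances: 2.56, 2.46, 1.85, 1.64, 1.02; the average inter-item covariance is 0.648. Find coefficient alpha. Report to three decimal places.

coefficient alpha = 0.720

sum of item variances = 2.56 + 2.46 + 1.85 + 1.64 + 1.02 = 9.53
Sum of the 10 distinct covariances = 10 × 0.648 = 6.480
σ²_T = sum of item variances + 2·Σcov = 9.53 + 2 × 6.480 = 22.490
α = (5/4)·(1 − 9.53/22.490) = 0.720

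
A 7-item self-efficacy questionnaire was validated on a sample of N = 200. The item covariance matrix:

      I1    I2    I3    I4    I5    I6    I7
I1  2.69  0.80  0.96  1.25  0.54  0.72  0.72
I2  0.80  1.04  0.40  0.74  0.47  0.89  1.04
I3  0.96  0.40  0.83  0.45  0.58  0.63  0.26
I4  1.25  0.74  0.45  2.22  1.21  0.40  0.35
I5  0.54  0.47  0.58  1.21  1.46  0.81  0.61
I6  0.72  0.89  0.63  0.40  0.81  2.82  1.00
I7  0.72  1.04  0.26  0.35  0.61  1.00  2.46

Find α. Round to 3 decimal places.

sum of item variances = 2.69 + 1.04 + 0.83 + 2.22 + 1.46 + 2.82 + 2.46 = 13.52
Sum of off-diagonal covariances = 14.83
σ²_total = 13.52 + 2 × 14.83 = 43.18
α = (k/(k−1))·(1 − sum of item variances/σ²_total) = (7/6)·(1 − 13.52/43.18) = 0.801

α = 0.801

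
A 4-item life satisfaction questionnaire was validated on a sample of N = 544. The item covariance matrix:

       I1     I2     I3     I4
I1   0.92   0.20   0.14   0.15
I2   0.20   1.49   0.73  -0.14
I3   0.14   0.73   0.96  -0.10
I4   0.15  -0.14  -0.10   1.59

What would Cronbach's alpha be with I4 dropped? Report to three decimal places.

Cronbach's alpha = 0.583

Remaining items: I1, I2, I3 (k = 3).
Σσᵢ² = 0.92 + 1.49 + 0.96 = 3.37
total variance = 3.37 + 2 × 1.07 = 5.51
α (item deleted) = (3/2)·(1 − 3.37/5.51) = 0.583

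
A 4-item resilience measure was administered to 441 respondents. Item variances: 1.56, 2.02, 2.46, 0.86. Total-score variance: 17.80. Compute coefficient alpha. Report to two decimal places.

Σσ²ᵢ = 1.56 + 2.02 + 2.46 + 0.86 = 6.90
α = (k/(k−1))·(1 − Σσ²ᵢ/Var(T)) = (4/3)·(1 − 6.90/17.80) = 0.82

coefficient alpha = 0.82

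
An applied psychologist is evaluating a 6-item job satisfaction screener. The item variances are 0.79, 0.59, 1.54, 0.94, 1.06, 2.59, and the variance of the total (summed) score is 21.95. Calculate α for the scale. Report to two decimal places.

Σσ²ᵢ = 0.79 + 0.59 + 1.54 + 0.94 + 1.06 + 2.59 = 7.51
α = (k/(k−1))·(1 − Σσ²ᵢ/Var(T)) = (6/5)·(1 − 7.51/21.95) = 0.79

α = 0.79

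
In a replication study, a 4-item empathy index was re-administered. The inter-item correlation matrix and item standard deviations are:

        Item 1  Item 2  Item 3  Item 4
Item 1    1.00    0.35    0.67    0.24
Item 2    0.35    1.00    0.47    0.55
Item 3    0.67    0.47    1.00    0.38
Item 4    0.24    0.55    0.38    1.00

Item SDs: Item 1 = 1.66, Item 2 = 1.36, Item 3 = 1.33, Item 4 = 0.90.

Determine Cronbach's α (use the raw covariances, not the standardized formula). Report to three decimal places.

Σσ²ᵢ = 1.66² + 1.36² + 1.33² + 0.90² = 7.1841
Covariances σ_ij = r_ij · s_i · s_j:
  σ(Item 1,Item 2) = 0.35 × 1.66 × 1.36 = 0.7902
  σ(Item 1,Item 3) = 0.67 × 1.66 × 1.33 = 1.4792
  σ(Item 1,Item 4) = 0.24 × 1.66 × 0.90 = 0.3586
  σ(Item 2,Item 3) = 0.47 × 1.36 × 1.33 = 0.8501
  σ(Item 2,Item 4) = 0.55 × 1.36 × 0.90 = 0.6732
  σ(Item 3,Item 4) = 0.38 × 1.33 × 0.90 = 0.4549
σ²_T = Σσ²ᵢ + 2·Σσ_ij = 7.1841 + 2 × 4.6062 = 16.3965
α = (4/3)·(1 − 7.1841/16.3965) = 0.749

α = 0.749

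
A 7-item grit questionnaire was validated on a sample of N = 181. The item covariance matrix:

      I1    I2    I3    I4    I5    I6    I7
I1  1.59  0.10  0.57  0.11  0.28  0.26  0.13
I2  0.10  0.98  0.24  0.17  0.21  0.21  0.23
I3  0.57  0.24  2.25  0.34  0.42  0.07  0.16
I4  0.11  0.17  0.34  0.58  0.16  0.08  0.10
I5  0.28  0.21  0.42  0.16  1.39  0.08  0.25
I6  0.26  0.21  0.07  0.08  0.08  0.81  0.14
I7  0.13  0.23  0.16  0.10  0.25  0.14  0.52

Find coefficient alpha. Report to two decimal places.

sum of item variances = 1.59 + 0.98 + 2.25 + 0.58 + 1.39 + 0.81 + 0.52 = 8.12
Σ_{i<j} σ_ij = 4.31
Var(T) = 8.12 + 2 × 4.31 = 16.74
α = (k/(k−1))·(1 − sum of item variances/Var(T)) = (7/6)·(1 − 8.12/16.74) = 0.60

α = 0.60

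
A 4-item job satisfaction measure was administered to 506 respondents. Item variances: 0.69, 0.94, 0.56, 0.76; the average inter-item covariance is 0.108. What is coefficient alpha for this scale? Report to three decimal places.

Σσᵢ² = 0.69 + 0.94 + 0.56 + 0.76 = 2.95
Sum of the 6 distinct covariances = 6 × 0.108 = 0.648
Var(T) = Σσᵢ² + 2·Σcov = 2.95 + 2 × 0.648 = 4.246
α = (4/3)·(1 − 2.95/4.246) = 0.407

α = 0.407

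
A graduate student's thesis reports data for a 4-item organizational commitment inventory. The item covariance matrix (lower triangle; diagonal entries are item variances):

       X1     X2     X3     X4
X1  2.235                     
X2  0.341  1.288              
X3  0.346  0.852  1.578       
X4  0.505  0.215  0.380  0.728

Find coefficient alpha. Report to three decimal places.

α = 0.634

ΣVar(i) = 2.235 + 1.288 + 1.578 + 0.728 = 5.829
Sum of the distinct covariances = 2.639
σ²_total = 5.829 + 2 × 2.639 = 11.107
α = (k/(k−1))·(1 − ΣVar(i)/σ²_total) = (4/3)·(1 − 5.829/11.107) = 0.634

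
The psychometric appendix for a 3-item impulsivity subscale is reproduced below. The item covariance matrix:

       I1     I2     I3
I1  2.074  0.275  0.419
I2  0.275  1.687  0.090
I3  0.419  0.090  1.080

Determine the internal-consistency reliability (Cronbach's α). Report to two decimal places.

sum of item variances = 2.074 + 1.687 + 1.080 = 4.841
Sum of off-diagonal covariances = 0.784
σ²_T = 4.841 + 2 × 0.784 = 6.409
α = (k/(k−1))·(1 − sum of item variances/σ²_T) = (3/2)·(1 − 4.841/6.409) = 0.37

α = 0.37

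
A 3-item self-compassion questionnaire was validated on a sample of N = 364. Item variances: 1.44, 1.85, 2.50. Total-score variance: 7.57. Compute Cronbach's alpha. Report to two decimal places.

α = 0.35

sum of item variances = 1.44 + 1.85 + 2.50 = 5.79
α = (k/(k−1))·(1 − sum of item variances/total variance) = (3/2)·(1 − 5.79/7.57) = 0.35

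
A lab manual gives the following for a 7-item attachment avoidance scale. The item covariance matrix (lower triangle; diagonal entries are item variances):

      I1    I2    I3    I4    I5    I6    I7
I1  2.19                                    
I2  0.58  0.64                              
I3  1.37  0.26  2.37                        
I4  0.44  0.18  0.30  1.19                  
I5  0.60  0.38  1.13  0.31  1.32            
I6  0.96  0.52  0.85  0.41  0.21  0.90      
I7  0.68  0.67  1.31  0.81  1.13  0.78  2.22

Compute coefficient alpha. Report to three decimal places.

α = 0.839

ΣVar(i) = 2.19 + 0.64 + 2.37 + 1.19 + 1.32 + 0.90 + 2.22 = 10.83
Sum of the distinct covariances = 13.88
σ²_T = 10.83 + 2 × 13.88 = 38.59
α = (k/(k−1))·(1 − ΣVar(i)/σ²_T) = (7/6)·(1 − 10.83/38.59) = 0.839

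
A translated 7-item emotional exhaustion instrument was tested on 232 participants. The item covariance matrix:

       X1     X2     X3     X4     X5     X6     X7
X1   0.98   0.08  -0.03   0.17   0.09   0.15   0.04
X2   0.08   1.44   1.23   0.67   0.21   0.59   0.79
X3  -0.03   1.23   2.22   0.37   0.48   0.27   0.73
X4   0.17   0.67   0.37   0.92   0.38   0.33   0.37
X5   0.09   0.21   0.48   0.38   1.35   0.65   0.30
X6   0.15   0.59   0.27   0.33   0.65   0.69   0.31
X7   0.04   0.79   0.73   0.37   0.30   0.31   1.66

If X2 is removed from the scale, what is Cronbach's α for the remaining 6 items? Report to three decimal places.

Cronbach's α = 0.649

Remaining items: X1, X3, X4, X5, X6, X7 (k = 6).
Σσᵢ² = 0.98 + 2.22 + 0.92 + 1.35 + 0.69 + 1.66 = 7.82
σ²_total = 7.82 + 2 × 4.61 = 17.04
α (item deleted) = (6/5)·(1 − 7.82/17.04) = 0.649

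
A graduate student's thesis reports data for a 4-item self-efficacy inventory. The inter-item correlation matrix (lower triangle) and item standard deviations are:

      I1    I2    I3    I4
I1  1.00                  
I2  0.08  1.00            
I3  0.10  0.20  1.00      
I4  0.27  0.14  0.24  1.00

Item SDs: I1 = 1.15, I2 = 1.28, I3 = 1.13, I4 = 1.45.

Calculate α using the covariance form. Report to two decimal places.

α = 0.45

Σσ²ᵢ = 1.15² + 1.28² + 1.13² + 1.45² = 6.3403
Covariances σ_ij = r_ij · s_i · s_j:
  σ(I1,I2) = 0.08 × 1.15 × 1.28 = 0.1178
  σ(I1,I3) = 0.10 × 1.15 × 1.13 = 0.1299
  σ(I1,I4) = 0.27 × 1.15 × 1.45 = 0.4502
  σ(I2,I3) = 0.20 × 1.28 × 1.13 = 0.2893
  σ(I2,I4) = 0.14 × 1.28 × 1.45 = 0.2598
  σ(I3,I4) = 0.24 × 1.13 × 1.45 = 0.3932
σ²_T = Σσ²ᵢ + 2·Σσ_ij = 6.3403 + 2 × 1.6402 = 9.6207
α = (4/3)·(1 − 6.3403/9.6207) = 0.45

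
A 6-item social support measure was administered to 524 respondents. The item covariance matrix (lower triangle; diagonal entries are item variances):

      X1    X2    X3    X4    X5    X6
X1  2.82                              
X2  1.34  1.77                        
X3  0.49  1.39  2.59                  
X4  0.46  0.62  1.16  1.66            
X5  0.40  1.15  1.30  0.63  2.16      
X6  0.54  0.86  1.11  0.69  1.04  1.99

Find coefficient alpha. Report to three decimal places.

Σσ²ᵢ = 2.82 + 1.77 + 2.59 + 1.66 + 2.16 + 1.99 = 12.99
Sum of the distinct covariances = 13.18
Var(T) = 12.99 + 2 × 13.18 = 39.35
α = (k/(k−1))·(1 − Σσ²ᵢ/Var(T)) = (6/5)·(1 − 12.99/39.35) = 0.804

coefficient alpha = 0.804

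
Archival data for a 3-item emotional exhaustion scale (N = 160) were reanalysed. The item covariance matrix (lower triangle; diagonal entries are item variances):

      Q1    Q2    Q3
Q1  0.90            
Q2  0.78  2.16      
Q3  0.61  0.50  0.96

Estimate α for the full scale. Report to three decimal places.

sum of item variances = 0.90 + 2.16 + 0.96 = 4.02
Σ_{i<j} σ_ij = 1.89
σ²_total = 4.02 + 2 × 1.89 = 7.80
α = (k/(k−1))·(1 − sum of item variances/σ²_total) = (3/2)·(1 − 4.02/7.80) = 0.727

α = 0.727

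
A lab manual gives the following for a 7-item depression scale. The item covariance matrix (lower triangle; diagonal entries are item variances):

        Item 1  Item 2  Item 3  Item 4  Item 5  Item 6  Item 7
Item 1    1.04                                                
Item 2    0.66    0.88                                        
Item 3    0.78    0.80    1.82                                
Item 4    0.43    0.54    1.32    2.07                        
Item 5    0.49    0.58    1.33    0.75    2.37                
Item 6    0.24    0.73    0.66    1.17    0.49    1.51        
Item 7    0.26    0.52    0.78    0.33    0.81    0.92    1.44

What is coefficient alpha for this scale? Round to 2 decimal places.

Σσ²ᵢ = 1.04 + 0.88 + 1.82 + 2.07 + 2.37 + 1.51 + 1.44 = 11.13
Sum of off-diagonal covariances = 14.59
Var(T) = 11.13 + 2 × 14.59 = 40.31
α = (k/(k−1))·(1 − Σσ²ᵢ/Var(T)) = (7/6)·(1 − 11.13/40.31) = 0.84

coefficient alpha = 0.84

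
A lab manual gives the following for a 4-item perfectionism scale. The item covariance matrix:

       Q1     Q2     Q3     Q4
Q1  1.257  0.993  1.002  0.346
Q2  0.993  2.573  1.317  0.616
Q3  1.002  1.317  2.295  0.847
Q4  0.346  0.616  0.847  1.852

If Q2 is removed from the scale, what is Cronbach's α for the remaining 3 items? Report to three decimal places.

Remaining items: Q1, Q3, Q4 (k = 3).
Σσᵢ² = 1.257 + 2.295 + 1.852 = 5.404
σ²_T = 5.404 + 2 × 2.195 = 9.794
α (item deleted) = (3/2)·(1 − 5.404/9.794) = 0.672

Cronbach's α = 0.672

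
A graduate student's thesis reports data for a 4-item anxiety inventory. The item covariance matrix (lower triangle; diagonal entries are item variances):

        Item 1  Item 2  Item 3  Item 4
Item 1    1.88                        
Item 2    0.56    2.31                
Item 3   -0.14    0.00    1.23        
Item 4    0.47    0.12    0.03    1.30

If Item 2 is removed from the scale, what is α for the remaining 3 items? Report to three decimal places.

α = 0.211

Remaining items: Item 1, Item 3, Item 4 (k = 3).
Σσᵢ² = 1.88 + 1.23 + 1.30 = 4.41
Var(T) = 4.41 + 2 × 0.36 = 5.13
α (item deleted) = (3/2)·(1 − 4.41/5.13) = 0.211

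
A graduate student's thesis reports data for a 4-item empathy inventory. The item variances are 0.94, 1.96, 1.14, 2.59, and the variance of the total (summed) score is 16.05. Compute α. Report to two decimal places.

Σσ²ᵢ = 0.94 + 1.96 + 1.14 + 2.59 = 6.63
α = (k/(k−1))·(1 − Σσ²ᵢ/Var(T)) = (4/3)·(1 − 6.63/16.05) = 0.78

α = 0.78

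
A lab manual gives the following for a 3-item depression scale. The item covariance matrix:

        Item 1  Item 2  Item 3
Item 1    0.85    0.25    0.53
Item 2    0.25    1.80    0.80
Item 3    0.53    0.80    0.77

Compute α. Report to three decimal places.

sum of item variances = 0.85 + 1.80 + 0.77 = 3.42
Sum of the distinct covariances = 1.58
σ²_T = 3.42 + 2 × 1.58 = 6.58
α = (k/(k−1))·(1 − sum of item variances/σ²_T) = (3/2)·(1 − 3.42/6.58) = 0.720

α = 0.720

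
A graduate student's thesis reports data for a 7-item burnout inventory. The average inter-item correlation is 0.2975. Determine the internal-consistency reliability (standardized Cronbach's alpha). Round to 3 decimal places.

α = 0.748

Standardized α = k·r̄ / (1 + (k−1)·r̄) = 7 × 0.2975 / (1 + 6 × 0.2975)
  = 2.0825 / 2.7850 = 0.748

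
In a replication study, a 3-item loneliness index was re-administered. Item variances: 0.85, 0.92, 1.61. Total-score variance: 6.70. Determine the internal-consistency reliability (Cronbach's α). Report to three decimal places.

Cronbach's α = 0.743

ΣVar(i) = 0.85 + 0.92 + 1.61 = 3.38
α = (k/(k−1))·(1 − ΣVar(i)/total variance) = (3/2)·(1 − 3.38/6.70) = 0.743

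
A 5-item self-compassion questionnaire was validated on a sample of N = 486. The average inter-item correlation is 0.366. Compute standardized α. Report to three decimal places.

Standardized α = k·r̄ / (1 + (k−1)·r̄) = 5 × 0.366 / (1 + 4 × 0.366)
  = 1.8300 / 2.4640 = 0.743

α = 0.743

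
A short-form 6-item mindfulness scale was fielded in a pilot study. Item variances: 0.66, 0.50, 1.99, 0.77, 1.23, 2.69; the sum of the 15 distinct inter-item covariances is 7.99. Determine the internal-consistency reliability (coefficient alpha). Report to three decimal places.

coefficient alpha = 0.805

Σσᵢ² = 0.66 + 0.50 + 1.99 + 0.77 + 1.23 + 2.69 = 7.84
Sum of distinct covariances = 7.99
σ²_total = Σσᵢ² + 2·Σcov = 7.84 + 2 × 7.99 = 23.82
α = (6/5)·(1 − 7.84/23.82) = 0.805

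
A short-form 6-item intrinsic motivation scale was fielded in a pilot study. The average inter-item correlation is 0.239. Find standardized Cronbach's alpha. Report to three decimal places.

α = 0.653

Standardized α = k·r̄ / (1 + (k−1)·r̄) = 6 × 0.239 / (1 + 5 × 0.239)
  = 1.4340 / 2.1950 = 0.653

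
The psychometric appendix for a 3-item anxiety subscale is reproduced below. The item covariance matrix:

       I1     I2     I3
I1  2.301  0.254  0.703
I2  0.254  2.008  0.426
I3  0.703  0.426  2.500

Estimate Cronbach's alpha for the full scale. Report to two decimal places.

α = 0.43

sum of item variances = 2.301 + 2.008 + 2.500 = 6.809
Sum of off-diagonal covariances = 1.383
total variance = 6.809 + 2 × 1.383 = 9.575
α = (k/(k−1))·(1 − sum of item variances/total variance) = (3/2)·(1 − 6.809/9.575) = 0.43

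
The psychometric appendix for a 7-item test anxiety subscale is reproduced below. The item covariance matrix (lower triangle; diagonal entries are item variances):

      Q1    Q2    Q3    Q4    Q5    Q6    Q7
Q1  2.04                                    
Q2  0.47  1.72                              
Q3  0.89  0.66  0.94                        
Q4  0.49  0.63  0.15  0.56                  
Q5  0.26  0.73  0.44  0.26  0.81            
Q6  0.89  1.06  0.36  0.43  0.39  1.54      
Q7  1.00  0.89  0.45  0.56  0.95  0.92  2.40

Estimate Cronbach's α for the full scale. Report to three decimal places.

α = 0.840

ΣVar(i) = 2.04 + 1.72 + 0.94 + 0.56 + 0.81 + 1.54 + 2.40 = 10.01
Sum of off-diagonal covariances = 12.88
total variance = 10.01 + 2 × 12.88 = 35.77
α = (k/(k−1))·(1 − ΣVar(i)/total variance) = (7/6)·(1 − 10.01/35.77) = 0.840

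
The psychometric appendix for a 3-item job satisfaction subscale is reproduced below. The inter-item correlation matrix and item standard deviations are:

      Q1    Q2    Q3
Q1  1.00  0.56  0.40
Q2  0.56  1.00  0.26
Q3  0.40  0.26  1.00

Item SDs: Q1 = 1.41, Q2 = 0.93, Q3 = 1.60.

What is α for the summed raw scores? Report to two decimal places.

α = 0.64

Σσ²ᵢ = 1.41² + 0.93² + 1.60² = 5.4130
Covariances σ_ij = r_ij · s_i · s_j:
  σ(Q1,Q2) = 0.56 × 1.41 × 0.93 = 0.7343
  σ(Q1,Q3) = 0.40 × 1.41 × 1.60 = 0.9024
  σ(Q2,Q3) = 0.26 × 0.93 × 1.60 = 0.3869
σ²_T = Σσ²ᵢ + 2·Σσ_ij = 5.4130 + 2 × 2.0236 = 9.4602
α = (3/2)·(1 − 5.4130/9.4602) = 0.64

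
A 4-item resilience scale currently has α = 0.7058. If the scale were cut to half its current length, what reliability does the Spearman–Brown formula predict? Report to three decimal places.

predicted reliability = 0.545

Length factor m = 1/2
α' = m·α / (1 − (1−m)·α)
   = 1/2 × 0.7058 / (1 − (1 − 1/2) × 0.7058)
   = 0.3529 / 0.6471 = 0.545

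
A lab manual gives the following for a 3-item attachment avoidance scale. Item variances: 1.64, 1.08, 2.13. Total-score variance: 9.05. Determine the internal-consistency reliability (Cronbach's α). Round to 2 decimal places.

Σσᵢ² = 1.64 + 1.08 + 2.13 = 4.85
α = (k/(k−1))·(1 − Σσᵢ²/σ²_total) = (3/2)·(1 − 4.85/9.05) = 0.70

Cronbach's α = 0.70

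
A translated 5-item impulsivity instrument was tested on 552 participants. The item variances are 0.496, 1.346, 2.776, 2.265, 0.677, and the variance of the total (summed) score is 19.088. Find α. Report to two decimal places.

sum of item variances = 0.496 + 1.346 + 2.776 + 2.265 + 0.677 = 7.560
α = (k/(k−1))·(1 − sum of item variances/σ²_total) = (5/4)·(1 − 7.560/19.088) = 0.75

α = 0.75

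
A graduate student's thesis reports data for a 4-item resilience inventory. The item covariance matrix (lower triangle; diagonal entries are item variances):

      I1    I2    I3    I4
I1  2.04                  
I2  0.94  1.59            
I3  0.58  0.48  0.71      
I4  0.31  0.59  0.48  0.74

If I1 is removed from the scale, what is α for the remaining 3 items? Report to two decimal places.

α = 0.76

Remaining items: I2, I3, I4 (k = 3).
sum of item variances = 1.59 + 0.71 + 0.74 = 3.04
σ²_total = 3.04 + 2 × 1.55 = 6.14
α (item deleted) = (3/2)·(1 − 3.04/6.14) = 0.76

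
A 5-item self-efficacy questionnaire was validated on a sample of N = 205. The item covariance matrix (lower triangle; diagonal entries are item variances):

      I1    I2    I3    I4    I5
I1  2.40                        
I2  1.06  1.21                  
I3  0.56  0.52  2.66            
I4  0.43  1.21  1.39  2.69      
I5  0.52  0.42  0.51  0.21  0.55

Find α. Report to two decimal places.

α = 0.74

Σσᵢ² = 2.40 + 1.21 + 2.66 + 2.69 + 0.55 = 9.51
Σ_{i<j} σ_ij = 6.83
σ²_T = 9.51 + 2 × 6.83 = 23.17
α = (k/(k−1))·(1 − Σσᵢ²/σ²_T) = (5/4)·(1 − 9.51/23.17) = 0.74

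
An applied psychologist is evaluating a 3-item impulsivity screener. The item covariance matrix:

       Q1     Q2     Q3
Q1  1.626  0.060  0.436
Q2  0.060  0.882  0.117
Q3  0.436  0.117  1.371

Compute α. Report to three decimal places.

α = 0.360

Σσ²ᵢ = 1.626 + 0.882 + 1.371 = 3.879
Σ_{i<j} σ_ij = 0.613
σ²_total = 3.879 + 2 × 0.613 = 5.105
α = (k/(k−1))·(1 − Σσ²ᵢ/σ²_total) = (3/2)·(1 − 3.879/5.105) = 0.360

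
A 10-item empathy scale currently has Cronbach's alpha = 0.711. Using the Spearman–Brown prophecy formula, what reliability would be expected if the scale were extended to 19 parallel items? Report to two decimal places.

Length factor m = 19/10 = 1.9000
α' = m·α / (1 + (m−1)·α)
   = 19/10 × 0.711 / (1 + (19/10 − 1) × 0.711)
   = 1.3509 / 1.6399 = 0.82

predicted reliability = 0.82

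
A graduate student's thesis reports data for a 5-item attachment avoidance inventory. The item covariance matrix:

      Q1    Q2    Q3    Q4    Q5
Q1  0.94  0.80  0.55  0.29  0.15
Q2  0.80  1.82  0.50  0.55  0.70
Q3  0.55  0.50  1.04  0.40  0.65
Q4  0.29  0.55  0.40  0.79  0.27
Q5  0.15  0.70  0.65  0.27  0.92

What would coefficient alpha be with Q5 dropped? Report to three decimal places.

α = 0.765

Remaining items: Q1, Q2, Q3, Q4 (k = 4).
ΣVar(i) = 0.94 + 1.82 + 1.04 + 0.79 = 4.59
σ²_T = 4.59 + 2 × 3.09 = 10.77
α (item deleted) = (4/3)·(1 − 4.59/10.77) = 0.765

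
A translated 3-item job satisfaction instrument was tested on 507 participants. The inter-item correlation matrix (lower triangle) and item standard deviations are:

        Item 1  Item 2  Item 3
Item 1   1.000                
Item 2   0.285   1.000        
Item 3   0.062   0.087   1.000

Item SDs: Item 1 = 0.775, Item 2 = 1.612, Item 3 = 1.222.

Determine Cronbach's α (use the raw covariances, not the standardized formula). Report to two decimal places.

Σσ²ᵢ = 0.775² + 1.612² + 1.222² = 4.6925
Covariances σ_ij = r_ij · s_i · s_j:
  σ(Item 1,Item 2) = 0.285 × 0.775 × 1.612 = 0.3561
  σ(Item 1,Item 3) = 0.062 × 0.775 × 1.222 = 0.0587
  σ(Item 2,Item 3) = 0.087 × 1.612 × 1.222 = 0.1714
σ²_T = Σσ²ᵢ + 2·Σσ_ij = 4.6925 + 2 × 0.5862 = 5.8649
α = (3/2)·(1 − 4.6925/5.8649) = 0.30

α = 0.30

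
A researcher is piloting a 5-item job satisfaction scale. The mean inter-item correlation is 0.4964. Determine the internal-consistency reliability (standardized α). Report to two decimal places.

Standardized α = k·r̄ / (1 + (k−1)·r̄) = 5 × 0.4964 / (1 + 4 × 0.4964)
  = 2.4820 / 2.9856 = 0.83

α = 0.83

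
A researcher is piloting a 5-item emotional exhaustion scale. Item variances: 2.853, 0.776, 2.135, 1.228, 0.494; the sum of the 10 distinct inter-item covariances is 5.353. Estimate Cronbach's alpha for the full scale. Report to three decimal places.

Cronbach's alpha = 0.736

sum of item variances = 2.853 + 0.776 + 2.135 + 1.228 + 0.494 = 7.486
Sum of distinct covariances = 5.353
σ²_T = sum of item variances + 2·Σcov = 7.486 + 2 × 5.353 = 18.192
α = (5/4)·(1 − 7.486/18.192) = 0.736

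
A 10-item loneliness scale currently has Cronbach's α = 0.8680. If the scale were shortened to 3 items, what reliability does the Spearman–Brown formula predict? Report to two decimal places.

predicted reliability = 0.66

Length factor m = 3/10 = 0.3000
α' = m·α / (1 − (1−m)·α)
   = 3/10 × 0.8680 / (1 − (1 − 3/10) × 0.8680)
   = 0.2604 / 0.3924 = 0.66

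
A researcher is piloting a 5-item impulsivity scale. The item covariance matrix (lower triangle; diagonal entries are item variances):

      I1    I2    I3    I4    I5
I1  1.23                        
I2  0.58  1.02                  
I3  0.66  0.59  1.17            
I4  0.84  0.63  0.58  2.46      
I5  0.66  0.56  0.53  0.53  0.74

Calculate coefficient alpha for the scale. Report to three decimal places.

Σσᵢ² = 1.23 + 1.02 + 1.17 + 2.46 + 0.74 = 6.62
Σ_{i<j} σ_ij = 6.16
σ²_T = 6.62 + 2 × 6.16 = 18.94
α = (k/(k−1))·(1 − Σσᵢ²/σ²_T) = (5/4)·(1 − 6.62/18.94) = 0.813

coefficient alpha = 0.813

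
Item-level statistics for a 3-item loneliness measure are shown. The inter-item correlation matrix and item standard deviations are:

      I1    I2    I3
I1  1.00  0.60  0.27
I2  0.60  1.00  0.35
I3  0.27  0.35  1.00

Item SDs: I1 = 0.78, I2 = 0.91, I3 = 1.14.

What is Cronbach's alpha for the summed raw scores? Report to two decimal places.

Σσ²ᵢ = 0.78² + 0.91² + 1.14² = 2.7361
Covariances σ_ij = r_ij · s_i · s_j:
  σ(I1,I2) = 0.60 × 0.78 × 0.91 = 0.4259
  σ(I1,I3) = 0.27 × 0.78 × 1.14 = 0.2401
  σ(I2,I3) = 0.35 × 0.91 × 1.14 = 0.3631
σ²_T = Σσ²ᵢ + 2·Σσ_ij = 2.7361 + 2 × 1.0291 = 4.7943
α = (3/2)·(1 − 2.7361/4.7943) = 0.64

Cronbach's alpha = 0.64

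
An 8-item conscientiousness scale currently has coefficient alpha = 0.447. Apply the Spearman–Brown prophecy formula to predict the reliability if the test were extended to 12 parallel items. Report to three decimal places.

Length factor m = 12/8 = 1.5000
α' = m·α / (1 + (m−1)·α)
   = 12/8 × 0.447 / (1 + (12/8 − 1) × 0.447)
   = 0.6705 / 1.2235 = 0.548

predicted reliability = 0.548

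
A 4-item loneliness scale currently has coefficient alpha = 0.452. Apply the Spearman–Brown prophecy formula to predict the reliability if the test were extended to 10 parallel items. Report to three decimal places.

Length factor m = 10/4 = 2.5000
α' = m·α / (1 + (m−1)·α)
   = 10/4 × 0.452 / (1 + (10/4 − 1) × 0.452)
   = 1.1300 / 1.6780 = 0.673

predicted reliability = 0.673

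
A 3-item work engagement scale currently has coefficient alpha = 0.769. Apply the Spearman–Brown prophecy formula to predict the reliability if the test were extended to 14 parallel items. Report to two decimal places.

predicted reliability = 0.94

Length factor m = 14/3 = 4.6667
α' = m·α / (1 + (m−1)·α)
   = 14/3 × 0.769 / (1 + (14/3 − 1) × 0.769)
   = 3.5887 / 3.8197 = 0.94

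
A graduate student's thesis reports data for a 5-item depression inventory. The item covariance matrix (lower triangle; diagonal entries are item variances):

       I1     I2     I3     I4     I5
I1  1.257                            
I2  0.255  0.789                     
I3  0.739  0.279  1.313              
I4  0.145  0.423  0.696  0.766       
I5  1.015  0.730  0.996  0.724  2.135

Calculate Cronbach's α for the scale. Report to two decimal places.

ΣVar(i) = 1.257 + 0.789 + 1.313 + 0.766 + 2.135 = 6.260
Sum of the distinct covariances = 6.002
σ²_T = 6.260 + 2 × 6.002 = 18.264
α = (k/(k−1))·(1 − ΣVar(i)/σ²_T) = (5/4)·(1 − 6.260/18.264) = 0.82

α = 0.82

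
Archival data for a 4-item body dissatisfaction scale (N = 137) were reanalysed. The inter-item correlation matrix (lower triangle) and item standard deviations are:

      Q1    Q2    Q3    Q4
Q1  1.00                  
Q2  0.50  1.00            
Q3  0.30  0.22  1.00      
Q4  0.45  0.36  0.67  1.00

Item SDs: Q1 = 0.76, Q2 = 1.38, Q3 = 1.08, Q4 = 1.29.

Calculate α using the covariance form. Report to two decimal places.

α = 0.72

Σσ²ᵢ = 0.76² + 1.38² + 1.08² + 1.29² = 5.3125
Covariances σ_ij = r_ij · s_i · s_j:
  σ(Q1,Q2) = 0.50 × 0.76 × 1.38 = 0.5244
  σ(Q1,Q3) = 0.30 × 0.76 × 1.08 = 0.2462
  σ(Q1,Q4) = 0.45 × 0.76 × 1.29 = 0.4412
  σ(Q2,Q3) = 0.22 × 1.38 × 1.08 = 0.3279
  σ(Q2,Q4) = 0.36 × 1.38 × 1.29 = 0.6409
  σ(Q3,Q4) = 0.67 × 1.08 × 1.29 = 0.9334
σ²_T = Σσ²ᵢ + 2·Σσ_ij = 5.3125 + 2 × 3.1140 = 11.5405
α = (4/3)·(1 − 5.3125/11.5405) = 0.72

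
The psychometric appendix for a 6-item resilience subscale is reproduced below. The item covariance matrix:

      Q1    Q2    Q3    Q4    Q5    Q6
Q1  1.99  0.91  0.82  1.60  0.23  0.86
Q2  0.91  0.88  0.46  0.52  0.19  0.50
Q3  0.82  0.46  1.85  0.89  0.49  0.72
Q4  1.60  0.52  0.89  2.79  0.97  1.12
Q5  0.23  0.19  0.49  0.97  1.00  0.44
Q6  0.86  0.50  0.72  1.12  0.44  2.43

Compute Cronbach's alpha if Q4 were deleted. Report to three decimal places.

Remaining items: Q1, Q2, Q3, Q5, Q6 (k = 5).
ΣVar(i) = 1.99 + 0.88 + 1.85 + 1.00 + 2.43 = 8.15
σ²_total = 8.15 + 2 × 5.62 = 19.39
α (item deleted) = (5/4)·(1 − 8.15/19.39) = 0.725

Cronbach's alpha = 0.725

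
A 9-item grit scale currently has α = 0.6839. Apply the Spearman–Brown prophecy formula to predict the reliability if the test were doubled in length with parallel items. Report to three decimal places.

predicted reliability = 0.812

Length factor m = 2
α' = m·α / (1 + (m−1)·α)
   = 2 × 0.6839 / (1 + (2 − 1) × 0.6839)
   = 1.3678 / 1.6839 = 0.812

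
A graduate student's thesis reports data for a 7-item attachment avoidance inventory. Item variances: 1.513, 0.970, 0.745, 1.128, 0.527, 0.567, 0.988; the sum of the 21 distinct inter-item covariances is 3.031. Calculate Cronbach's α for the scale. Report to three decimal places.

Σσ²ᵢ = 1.513 + 0.970 + 0.745 + 1.128 + 0.527 + 0.567 + 0.988 = 6.438
Sum of distinct covariances = 3.031
Var(T) = Σσ²ᵢ + 2·Σcov = 6.438 + 2 × 3.031 = 12.500
α = (7/6)·(1 − 6.438/12.500) = 0.566

α = 0.566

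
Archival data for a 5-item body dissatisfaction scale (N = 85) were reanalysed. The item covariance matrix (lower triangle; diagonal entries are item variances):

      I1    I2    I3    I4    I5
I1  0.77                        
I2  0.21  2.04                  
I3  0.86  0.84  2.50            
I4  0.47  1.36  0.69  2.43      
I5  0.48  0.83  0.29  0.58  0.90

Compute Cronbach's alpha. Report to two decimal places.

α = 0.76

Σσ²ᵢ = 0.77 + 2.04 + 2.50 + 2.43 + 0.90 = 8.64
Σ_{i<j} σ_ij = 6.61
total variance = 8.64 + 2 × 6.61 = 21.86
α = (k/(k−1))·(1 − Σσ²ᵢ/total variance) = (5/4)·(1 − 8.64/21.86) = 0.76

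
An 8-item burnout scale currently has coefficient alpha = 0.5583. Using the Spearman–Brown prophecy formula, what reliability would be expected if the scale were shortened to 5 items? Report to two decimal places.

predicted reliability = 0.44

Length factor m = 5/8 = 0.6250
α' = m·α / (1 − (1−m)·α)
   = 5/8 × 0.5583 / (1 − (1 − 5/8) × 0.5583)
   = 0.3489 / 0.7906 = 0.44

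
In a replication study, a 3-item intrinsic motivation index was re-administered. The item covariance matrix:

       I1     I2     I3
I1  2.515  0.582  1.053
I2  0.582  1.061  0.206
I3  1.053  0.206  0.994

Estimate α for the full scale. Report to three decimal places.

Σσ²ᵢ = 2.515 + 1.061 + 0.994 = 4.570
Σ_{i<j} σ_ij = 1.841
Var(T) = 4.570 + 2 × 1.841 = 8.252
α = (k/(k−1))·(1 − Σσ²ᵢ/Var(T)) = (3/2)·(1 − 4.570/8.252) = 0.669

α = 0.669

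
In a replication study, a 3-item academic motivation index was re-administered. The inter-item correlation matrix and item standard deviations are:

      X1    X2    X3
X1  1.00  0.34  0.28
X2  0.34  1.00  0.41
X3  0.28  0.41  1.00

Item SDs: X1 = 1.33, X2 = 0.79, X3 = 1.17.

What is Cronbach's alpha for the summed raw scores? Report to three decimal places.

α = 0.576

Σσ²ᵢ = 1.33² + 0.79² + 1.17² = 3.7619
Covariances σ_ij = r_ij · s_i · s_j:
  σ(X1,X2) = 0.34 × 1.33 × 0.79 = 0.3572
  σ(X1,X3) = 0.28 × 1.33 × 1.17 = 0.4357
  σ(X2,X3) = 0.41 × 0.79 × 1.17 = 0.3790
σ²_T = Σσ²ᵢ + 2·Σσ_ij = 3.7619 + 2 × 1.1719 = 6.1057
α = (3/2)·(1 − 3.7619/6.1057) = 0.576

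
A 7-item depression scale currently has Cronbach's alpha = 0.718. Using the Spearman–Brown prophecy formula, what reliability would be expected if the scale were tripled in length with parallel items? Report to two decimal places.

predicted reliability = 0.88

Length factor m = 3
α' = m·α / (1 + (m−1)·α)
   = 3 × 0.718 / (1 + (3 − 1) × 0.718)
   = 2.1540 / 2.4360 = 0.88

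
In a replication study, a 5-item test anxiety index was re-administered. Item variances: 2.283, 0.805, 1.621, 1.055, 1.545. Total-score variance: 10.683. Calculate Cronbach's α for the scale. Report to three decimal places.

Σσᵢ² = 2.283 + 0.805 + 1.621 + 1.055 + 1.545 = 7.309
α = (k/(k−1))·(1 − Σσᵢ²/σ²_total) = (5/4)·(1 − 7.309/10.683) = 0.395

Cronbach's α = 0.395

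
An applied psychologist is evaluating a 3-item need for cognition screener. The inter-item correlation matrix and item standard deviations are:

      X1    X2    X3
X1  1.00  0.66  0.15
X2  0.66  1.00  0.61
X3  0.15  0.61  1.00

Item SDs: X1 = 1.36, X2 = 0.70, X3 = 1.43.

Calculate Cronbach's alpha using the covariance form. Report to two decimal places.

Cronbach's alpha = 0.62

Σσ²ᵢ = 1.36² + 0.70² + 1.43² = 4.3845
Covariances σ_ij = r_ij · s_i · s_j:
  σ(X1,X2) = 0.66 × 1.36 × 0.70 = 0.6283
  σ(X1,X3) = 0.15 × 1.36 × 1.43 = 0.2917
  σ(X2,X3) = 0.61 × 0.70 × 1.43 = 0.6106
σ²_T = Σσ²ᵢ + 2·Σσ_ij = 4.3845 + 2 × 1.5306 = 7.4457
α = (3/2)·(1 − 4.3845/7.4457) = 0.62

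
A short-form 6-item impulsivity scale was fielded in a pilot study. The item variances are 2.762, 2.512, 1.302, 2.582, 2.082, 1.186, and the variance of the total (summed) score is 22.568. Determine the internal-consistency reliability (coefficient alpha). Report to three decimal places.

coefficient alpha = 0.539

sum of item variances = 2.762 + 2.512 + 1.302 + 2.582 + 2.082 + 1.186 = 12.426
α = (k/(k−1))·(1 − sum of item variances/total variance) = (6/5)·(1 − 12.426/22.568) = 0.539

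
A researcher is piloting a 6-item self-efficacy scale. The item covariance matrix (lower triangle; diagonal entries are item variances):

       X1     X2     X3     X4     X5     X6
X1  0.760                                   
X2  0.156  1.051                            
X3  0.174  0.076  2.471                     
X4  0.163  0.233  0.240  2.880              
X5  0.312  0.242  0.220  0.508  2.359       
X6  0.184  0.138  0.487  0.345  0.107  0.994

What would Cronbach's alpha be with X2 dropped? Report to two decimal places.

Remaining items: X1, X3, X4, X5, X6 (k = 5).
Σσ²ᵢ = 0.760 + 2.471 + 2.880 + 2.359 + 0.994 = 9.464
σ²_total = 9.464 + 2 × 2.740 = 14.944
α (item deleted) = (5/4)·(1 − 9.464/14.944) = 0.46

α = 0.46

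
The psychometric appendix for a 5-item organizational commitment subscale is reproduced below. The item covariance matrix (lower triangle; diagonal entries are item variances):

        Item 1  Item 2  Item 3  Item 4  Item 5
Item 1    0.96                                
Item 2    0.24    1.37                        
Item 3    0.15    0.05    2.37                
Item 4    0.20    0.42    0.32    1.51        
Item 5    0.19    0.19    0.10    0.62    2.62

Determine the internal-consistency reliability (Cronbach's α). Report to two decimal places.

Σσ²ᵢ = 0.96 + 1.37 + 2.37 + 1.51 + 2.62 = 8.83
Sum of the distinct covariances = 2.48
total variance = 8.83 + 2 × 2.48 = 13.79
α = (k/(k−1))·(1 − Σσ²ᵢ/total variance) = (5/4)·(1 − 8.83/13.79) = 0.45

Cronbach's α = 0.45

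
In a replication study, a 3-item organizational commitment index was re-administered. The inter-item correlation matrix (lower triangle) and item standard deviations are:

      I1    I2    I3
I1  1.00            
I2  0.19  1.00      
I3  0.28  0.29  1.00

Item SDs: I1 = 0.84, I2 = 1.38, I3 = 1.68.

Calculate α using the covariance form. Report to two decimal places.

Σσ²ᵢ = 0.84² + 1.38² + 1.68² = 5.4324
Covariances σ_ij = r_ij · s_i · s_j:
  σ(I1,I2) = 0.19 × 0.84 × 1.38 = 0.2202
  σ(I1,I3) = 0.28 × 0.84 × 1.68 = 0.3951
  σ(I2,I3) = 0.29 × 1.38 × 1.68 = 0.6723
σ²_T = Σσ²ᵢ + 2·Σσ_ij = 5.4324 + 2 × 1.2876 = 8.0076
α = (3/2)·(1 − 5.4324/8.0076) = 0.48

α = 0.48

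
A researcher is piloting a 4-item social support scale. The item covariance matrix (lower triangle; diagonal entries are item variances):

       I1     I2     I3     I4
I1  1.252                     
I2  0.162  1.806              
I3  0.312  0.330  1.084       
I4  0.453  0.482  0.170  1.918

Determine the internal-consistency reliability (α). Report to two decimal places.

α = 0.52

Σσᵢ² = 1.252 + 1.806 + 1.084 + 1.918 = 6.060
Σ_{i<j} σ_ij = 1.909
σ²_T = 6.060 + 2 × 1.909 = 9.878
α = (k/(k−1))·(1 − Σσᵢ²/σ²_T) = (4/3)·(1 − 6.060/9.878) = 0.52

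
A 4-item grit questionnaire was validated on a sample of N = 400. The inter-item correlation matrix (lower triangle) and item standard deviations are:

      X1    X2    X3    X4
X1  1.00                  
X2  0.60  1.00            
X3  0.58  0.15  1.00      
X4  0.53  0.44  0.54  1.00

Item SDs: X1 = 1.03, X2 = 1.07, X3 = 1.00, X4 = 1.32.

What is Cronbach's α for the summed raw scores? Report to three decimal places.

Σσ²ᵢ = 1.03² + 1.07² + 1.00² + 1.32² = 4.9482
Covariances σ_ij = r_ij · s_i · s_j:
  σ(X1,X2) = 0.60 × 1.03 × 1.07 = 0.6613
  σ(X1,X3) = 0.58 × 1.03 × 1.00 = 0.5974
  σ(X1,X4) = 0.53 × 1.03 × 1.32 = 0.7206
  σ(X2,X3) = 0.15 × 1.07 × 1.00 = 0.1605
  σ(X2,X4) = 0.44 × 1.07 × 1.32 = 0.6215
  σ(X3,X4) = 0.54 × 1.00 × 1.32 = 0.7128
σ²_T = Σσ²ᵢ + 2·Σσ_ij = 4.9482 + 2 × 3.4741 = 11.8964
α = (4/3)·(1 − 4.9482/11.8964) = 0.779

Cronbach's α = 0.779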